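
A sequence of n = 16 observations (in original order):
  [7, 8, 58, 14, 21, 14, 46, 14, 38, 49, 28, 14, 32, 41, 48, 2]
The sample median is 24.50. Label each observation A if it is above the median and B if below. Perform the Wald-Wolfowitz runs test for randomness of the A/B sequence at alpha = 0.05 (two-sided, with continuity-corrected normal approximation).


Step 1: Compute median = 24.50; label A = above, B = below.
Labels in order: BBABBBABAAABAAAB  (n_A = 8, n_B = 8)
Step 2: Count runs R = 9.
Step 3: Under H0 (random ordering), E[R] = 2*n_A*n_B/(n_A+n_B) + 1 = 2*8*8/16 + 1 = 9.0000.
        Var[R] = 2*n_A*n_B*(2*n_A*n_B - n_A - n_B) / ((n_A+n_B)^2 * (n_A+n_B-1)) = 14336/3840 = 3.7333.
        SD[R] = 1.9322.
Step 4: R = E[R], so z = 0 with no continuity correction.
Step 5: Two-sided p-value via normal approximation = 2*(1 - Phi(|z|)) = 1.000000.
Step 6: alpha = 0.05. fail to reject H0.

R = 9, z = 0.0000, p = 1.000000, fail to reject H0.


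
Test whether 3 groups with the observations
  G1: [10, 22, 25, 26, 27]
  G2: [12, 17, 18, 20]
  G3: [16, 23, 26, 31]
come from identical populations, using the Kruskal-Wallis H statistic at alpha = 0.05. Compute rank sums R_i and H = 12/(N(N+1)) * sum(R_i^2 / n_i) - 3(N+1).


Step 1: Combine all N = 13 observations and assign midranks.
sorted (value, group, rank): (10,G1,1), (12,G2,2), (16,G3,3), (17,G2,4), (18,G2,5), (20,G2,6), (22,G1,7), (23,G3,8), (25,G1,9), (26,G1,10.5), (26,G3,10.5), (27,G1,12), (31,G3,13)
Step 2: Sum ranks within each group.
R_1 = 39.5 (n_1 = 5)
R_2 = 17 (n_2 = 4)
R_3 = 34.5 (n_3 = 4)
Step 3: H = 12/(N(N+1)) * sum(R_i^2/n_i) - 3(N+1)
     = 12/(13*14) * (39.5^2/5 + 17^2/4 + 34.5^2/4) - 3*14
     = 0.065934 * 681.862 - 42
     = 2.957967.
Step 4: Ties present; correction factor C = 1 - 6/(13^3 - 13) = 0.997253. Corrected H = 2.957967 / 0.997253 = 2.966116.
Step 5: Under H0, H ~ chi^2(2); p-value = 0.226943.
Step 6: alpha = 0.05. fail to reject H0.

H = 2.9661, df = 2, p = 0.226943, fail to reject H0.


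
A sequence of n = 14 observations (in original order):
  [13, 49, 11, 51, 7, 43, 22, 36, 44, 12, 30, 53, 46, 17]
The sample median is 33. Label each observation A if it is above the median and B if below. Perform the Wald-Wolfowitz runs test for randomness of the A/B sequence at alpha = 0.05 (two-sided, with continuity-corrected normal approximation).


Step 1: Compute median = 33; label A = above, B = below.
Labels in order: BABABABAABBAAB  (n_A = 7, n_B = 7)
Step 2: Count runs R = 11.
Step 3: Under H0 (random ordering), E[R] = 2*n_A*n_B/(n_A+n_B) + 1 = 2*7*7/14 + 1 = 8.0000.
        Var[R] = 2*n_A*n_B*(2*n_A*n_B - n_A - n_B) / ((n_A+n_B)^2 * (n_A+n_B-1)) = 8232/2548 = 3.2308.
        SD[R] = 1.7974.
Step 4: Continuity-corrected z = (R - 0.5 - E[R]) / SD[R] = (11 - 0.5 - 8.0000) / 1.7974 = 1.3909.
Step 5: Two-sided p-value via normal approximation = 2*(1 - Phi(|z|)) = 0.164264.
Step 6: alpha = 0.05. fail to reject H0.

R = 11, z = 1.3909, p = 0.164264, fail to reject H0.


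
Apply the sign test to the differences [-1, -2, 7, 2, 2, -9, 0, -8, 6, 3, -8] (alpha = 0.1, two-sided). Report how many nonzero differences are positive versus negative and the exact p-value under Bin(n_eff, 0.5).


Step 1: Discard zero differences. Original n = 11; n_eff = number of nonzero differences = 10.
Nonzero differences (with sign): -1, -2, +7, +2, +2, -9, -8, +6, +3, -8
Step 2: Count signs: positive = 5, negative = 5.
Step 3: Under H0: P(positive) = 0.5, so the number of positives S ~ Bin(10, 0.5).
Step 4: Two-sided exact p-value = sum of Bin(10,0.5) probabilities at or below the observed probability = 1.000000.
Step 5: alpha = 0.1. fail to reject H0.

n_eff = 10, pos = 5, neg = 5, p = 1.000000, fail to reject H0.


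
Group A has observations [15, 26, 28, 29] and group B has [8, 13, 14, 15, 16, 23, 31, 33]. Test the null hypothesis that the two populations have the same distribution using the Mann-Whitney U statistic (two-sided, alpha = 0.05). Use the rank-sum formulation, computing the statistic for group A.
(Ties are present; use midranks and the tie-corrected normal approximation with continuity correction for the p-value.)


Step 1: Combine and sort all 12 observations; assign midranks.
sorted (value, group): (8,Y), (13,Y), (14,Y), (15,X), (15,Y), (16,Y), (23,Y), (26,X), (28,X), (29,X), (31,Y), (33,Y)
ranks: 8->1, 13->2, 14->3, 15->4.5, 15->4.5, 16->6, 23->7, 26->8, 28->9, 29->10, 31->11, 33->12
Step 2: Rank sum for X: R1 = 4.5 + 8 + 9 + 10 = 31.5.
Step 3: U_X = R1 - n1(n1+1)/2 = 31.5 - 4*5/2 = 31.5 - 10 = 21.5.
       U_Y = n1*n2 - U_X = 32 - 21.5 = 10.5.
Step 4: Ties are present, so use the tie-corrected normal approximation (with continuity correction) for the p-value.
Step 5: p-value = 0.394938; compare to alpha = 0.05. fail to reject H0.

U_X = 21.5, p = 0.394938, fail to reject H0 at alpha = 0.05.


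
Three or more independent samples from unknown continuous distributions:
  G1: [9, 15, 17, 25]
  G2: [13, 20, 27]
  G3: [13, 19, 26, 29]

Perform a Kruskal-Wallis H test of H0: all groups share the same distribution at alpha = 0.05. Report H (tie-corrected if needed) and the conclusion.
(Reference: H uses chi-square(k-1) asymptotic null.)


Step 1: Combine all N = 11 observations and assign midranks.
sorted (value, group, rank): (9,G1,1), (13,G2,2.5), (13,G3,2.5), (15,G1,4), (17,G1,5), (19,G3,6), (20,G2,7), (25,G1,8), (26,G3,9), (27,G2,10), (29,G3,11)
Step 2: Sum ranks within each group.
R_1 = 18 (n_1 = 4)
R_2 = 19.5 (n_2 = 3)
R_3 = 28.5 (n_3 = 4)
Step 3: H = 12/(N(N+1)) * sum(R_i^2/n_i) - 3(N+1)
     = 12/(11*12) * (18^2/4 + 19.5^2/3 + 28.5^2/4) - 3*12
     = 0.090909 * 410.812 - 36
     = 1.346591.
Step 4: Ties present; correction factor C = 1 - 6/(11^3 - 11) = 0.995455. Corrected H = 1.346591 / 0.995455 = 1.352740.
Step 5: Under H0, H ~ chi^2(2); p-value = 0.508459.
Step 6: alpha = 0.05. fail to reject H0.

H = 1.3527, df = 2, p = 0.508459, fail to reject H0.


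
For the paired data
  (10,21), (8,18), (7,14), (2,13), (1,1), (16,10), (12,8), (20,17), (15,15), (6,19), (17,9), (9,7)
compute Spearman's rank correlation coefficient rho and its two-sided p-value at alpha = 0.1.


Step 1: Rank x and y separately (midranks; no ties here).
rank(x): 10->7, 8->5, 7->4, 2->2, 1->1, 16->10, 12->8, 20->12, 15->9, 6->3, 17->11, 9->6
rank(y): 21->12, 18->10, 14->7, 13->6, 1->1, 10->5, 8->3, 17->9, 15->8, 19->11, 9->4, 7->2
Step 2: d_i = R_x(i) - R_y(i); compute d_i^2.
  (7-12)^2=25, (5-10)^2=25, (4-7)^2=9, (2-6)^2=16, (1-1)^2=0, (10-5)^2=25, (8-3)^2=25, (12-9)^2=9, (9-8)^2=1, (3-11)^2=64, (11-4)^2=49, (6-2)^2=16
sum(d^2) = 264.
Step 3: rho = 1 - 6*264 / (12*(12^2 - 1)) = 1 - 1584/1716 = 0.076923.
Step 4: Under H0, t = rho * sqrt((n-2)/(1-rho^2)) = 0.2440 ~ t(10).
Step 5: Two-sided p-value from the t-distribution with 10 df = 0.812183.
Step 6: alpha = 0.1. fail to reject H0.

rho = 0.0769, p = 0.812183, fail to reject H0 at alpha = 0.1.


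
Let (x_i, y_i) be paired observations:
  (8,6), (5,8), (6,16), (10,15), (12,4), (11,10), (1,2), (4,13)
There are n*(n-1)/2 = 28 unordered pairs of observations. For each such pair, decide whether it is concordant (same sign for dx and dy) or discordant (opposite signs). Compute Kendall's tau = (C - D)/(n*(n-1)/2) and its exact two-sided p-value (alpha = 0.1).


Step 1: Enumerate the 28 unordered pairs (i,j) with i<j and classify each by sign(x_j-x_i) * sign(y_j-y_i).
  (1,2):dx=-3,dy=+2->D; (1,3):dx=-2,dy=+10->D; (1,4):dx=+2,dy=+9->C; (1,5):dx=+4,dy=-2->D
  (1,6):dx=+3,dy=+4->C; (1,7):dx=-7,dy=-4->C; (1,8):dx=-4,dy=+7->D; (2,3):dx=+1,dy=+8->C
  (2,4):dx=+5,dy=+7->C; (2,5):dx=+7,dy=-4->D; (2,6):dx=+6,dy=+2->C; (2,7):dx=-4,dy=-6->C
  (2,8):dx=-1,dy=+5->D; (3,4):dx=+4,dy=-1->D; (3,5):dx=+6,dy=-12->D; (3,6):dx=+5,dy=-6->D
  (3,7):dx=-5,dy=-14->C; (3,8):dx=-2,dy=-3->C; (4,5):dx=+2,dy=-11->D; (4,6):dx=+1,dy=-5->D
  (4,7):dx=-9,dy=-13->C; (4,8):dx=-6,dy=-2->C; (5,6):dx=-1,dy=+6->D; (5,7):dx=-11,dy=-2->C
  (5,8):dx=-8,dy=+9->D; (6,7):dx=-10,dy=-8->C; (6,8):dx=-7,dy=+3->D; (7,8):dx=+3,dy=+11->C
Step 2: C = 14, D = 14, total pairs = 28.
Step 3: tau = (C - D)/(n(n-1)/2) = (14 - 14)/28 = 0.000000.
Step 4: Exact two-sided p-value (enumerate n! = 40320 permutations of y under H0): p = 1.000000.
Step 5: alpha = 0.1. fail to reject H0.

tau_b = 0.0000 (C=14, D=14), p = 1.000000, fail to reject H0.


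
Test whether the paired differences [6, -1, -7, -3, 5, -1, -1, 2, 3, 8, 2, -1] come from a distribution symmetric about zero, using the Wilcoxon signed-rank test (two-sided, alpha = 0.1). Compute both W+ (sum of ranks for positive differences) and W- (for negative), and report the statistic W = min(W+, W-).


Step 1: Drop any zero differences (none here) and take |d_i|.
|d| = [6, 1, 7, 3, 5, 1, 1, 2, 3, 8, 2, 1]
Step 2: Midrank |d_i| (ties get averaged ranks).
ranks: |6|->10, |1|->2.5, |7|->11, |3|->7.5, |5|->9, |1|->2.5, |1|->2.5, |2|->5.5, |3|->7.5, |8|->12, |2|->5.5, |1|->2.5
Step 3: Attach original signs; sum ranks with positive sign and with negative sign.
W+ = 10 + 9 + 5.5 + 7.5 + 12 + 5.5 = 49.5
W- = 2.5 + 11 + 7.5 + 2.5 + 2.5 + 2.5 = 28.5
(Check: W+ + W- = 78 should equal n(n+1)/2 = 78.)
Step 4: Test statistic W = min(W+, W-) = 28.5.
Step 5: Ties in |d|, so use the tie-corrected normal approximation.
        E[W] = n(n+1)/4 = 12*13/4 = 39.
        Tie groups: |d|=1 (t=4), |d|=2 (t=2), |d|=3 (t=2); sum(t^3 - t) = 72.
        Var[W] = n(n+1)(2n+1)/24 - sum(t^3-t)/48 = 3900/24 - 72/48 = 161.
        z = (W - E[W]) / sqrt(Var[W]) = (28.5 - 39) / 12.6886 = -0.8275.
        Two-sided p = 2*Phi(z) = 0.407945.
Step 6: alpha = 0.1. fail to reject H0.

W+ = 49.5, W- = 28.5, W = min = 28.5, p = 0.407945, fail to reject H0.


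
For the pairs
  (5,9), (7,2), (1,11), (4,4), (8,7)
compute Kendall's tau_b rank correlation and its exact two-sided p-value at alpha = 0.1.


Step 1: Enumerate the 10 unordered pairs (i,j) with i<j and classify each by sign(x_j-x_i) * sign(y_j-y_i).
  (1,2):dx=+2,dy=-7->D; (1,3):dx=-4,dy=+2->D; (1,4):dx=-1,dy=-5->C; (1,5):dx=+3,dy=-2->D
  (2,3):dx=-6,dy=+9->D; (2,4):dx=-3,dy=+2->D; (2,5):dx=+1,dy=+5->C; (3,4):dx=+3,dy=-7->D
  (3,5):dx=+7,dy=-4->D; (4,5):dx=+4,dy=+3->C
Step 2: C = 3, D = 7, total pairs = 10.
Step 3: tau = (C - D)/(n(n-1)/2) = (3 - 7)/10 = -0.400000.
Step 4: Exact two-sided p-value (enumerate n! = 120 permutations of y under H0): p = 0.483333.
Step 5: alpha = 0.1. fail to reject H0.

tau_b = -0.4000 (C=3, D=7), p = 0.483333, fail to reject H0.


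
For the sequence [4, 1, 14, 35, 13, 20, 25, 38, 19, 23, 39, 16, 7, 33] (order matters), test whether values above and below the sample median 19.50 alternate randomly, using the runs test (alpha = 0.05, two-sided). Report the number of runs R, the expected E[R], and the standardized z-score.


Step 1: Compute median = 19.50; label A = above, B = below.
Labels in order: BBBABAAABAABBA  (n_A = 7, n_B = 7)
Step 2: Count runs R = 8.
Step 3: Under H0 (random ordering), E[R] = 2*n_A*n_B/(n_A+n_B) + 1 = 2*7*7/14 + 1 = 8.0000.
        Var[R] = 2*n_A*n_B*(2*n_A*n_B - n_A - n_B) / ((n_A+n_B)^2 * (n_A+n_B-1)) = 8232/2548 = 3.2308.
        SD[R] = 1.7974.
Step 4: R = E[R], so z = 0 with no continuity correction.
Step 5: Two-sided p-value via normal approximation = 2*(1 - Phi(|z|)) = 1.000000.
Step 6: alpha = 0.05. fail to reject H0.

R = 8, z = 0.0000, p = 1.000000, fail to reject H0.


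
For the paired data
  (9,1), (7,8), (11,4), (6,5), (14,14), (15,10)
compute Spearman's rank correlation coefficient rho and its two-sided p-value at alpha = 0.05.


Step 1: Rank x and y separately (midranks; no ties here).
rank(x): 9->3, 7->2, 11->4, 6->1, 14->5, 15->6
rank(y): 1->1, 8->4, 4->2, 5->3, 14->6, 10->5
Step 2: d_i = R_x(i) - R_y(i); compute d_i^2.
  (3-1)^2=4, (2-4)^2=4, (4-2)^2=4, (1-3)^2=4, (5-6)^2=1, (6-5)^2=1
sum(d^2) = 18.
Step 3: rho = 1 - 6*18 / (6*(6^2 - 1)) = 1 - 108/210 = 0.485714.
Step 4: Under H0, t = rho * sqrt((n-2)/(1-rho^2)) = 1.1113 ~ t(4).
Step 5: Two-sided p-value from the t-distribution with 4 df = 0.328723.
Step 6: alpha = 0.05. fail to reject H0.

rho = 0.4857, p = 0.328723, fail to reject H0 at alpha = 0.05.


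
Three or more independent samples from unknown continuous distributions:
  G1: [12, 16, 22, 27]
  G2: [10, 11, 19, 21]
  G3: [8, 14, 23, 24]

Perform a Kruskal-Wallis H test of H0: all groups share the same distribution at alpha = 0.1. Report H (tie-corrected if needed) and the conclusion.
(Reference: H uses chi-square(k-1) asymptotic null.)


Step 1: Combine all N = 12 observations and assign midranks.
sorted (value, group, rank): (8,G3,1), (10,G2,2), (11,G2,3), (12,G1,4), (14,G3,5), (16,G1,6), (19,G2,7), (21,G2,8), (22,G1,9), (23,G3,10), (24,G3,11), (27,G1,12)
Step 2: Sum ranks within each group.
R_1 = 31 (n_1 = 4)
R_2 = 20 (n_2 = 4)
R_3 = 27 (n_3 = 4)
Step 3: H = 12/(N(N+1)) * sum(R_i^2/n_i) - 3(N+1)
     = 12/(12*13) * (31^2/4 + 20^2/4 + 27^2/4) - 3*13
     = 0.076923 * 522.5 - 39
     = 1.192308.
Step 4: No ties, so H is used without correction.
Step 5: Under H0, H ~ chi^2(2); p-value = 0.550927.
Step 6: alpha = 0.1. fail to reject H0.

H = 1.1923, df = 2, p = 0.550927, fail to reject H0.


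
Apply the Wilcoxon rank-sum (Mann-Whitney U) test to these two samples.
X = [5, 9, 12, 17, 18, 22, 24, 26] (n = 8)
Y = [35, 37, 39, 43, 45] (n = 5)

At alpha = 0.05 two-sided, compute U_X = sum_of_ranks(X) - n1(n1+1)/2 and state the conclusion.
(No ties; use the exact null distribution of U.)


Step 1: Combine and sort all 13 observations; assign midranks.
sorted (value, group): (5,X), (9,X), (12,X), (17,X), (18,X), (22,X), (24,X), (26,X), (35,Y), (37,Y), (39,Y), (43,Y), (45,Y)
ranks: 5->1, 9->2, 12->3, 17->4, 18->5, 22->6, 24->7, 26->8, 35->9, 37->10, 39->11, 43->12, 45->13
Step 2: Rank sum for X: R1 = 1 + 2 + 3 + 4 + 5 + 6 + 7 + 8 = 36.
Step 3: U_X = R1 - n1(n1+1)/2 = 36 - 8*9/2 = 36 - 36 = 0.
       U_Y = n1*n2 - U_X = 40 - 0 = 40.
Step 4: No ties, so the exact null distribution of U (based on enumerating the C(13,8) = 1287 equally likely rank assignments) gives the two-sided p-value.
Step 5: p-value = 0.001554; compare to alpha = 0.05. reject H0.

U_X = 0, p = 0.001554, reject H0 at alpha = 0.05.


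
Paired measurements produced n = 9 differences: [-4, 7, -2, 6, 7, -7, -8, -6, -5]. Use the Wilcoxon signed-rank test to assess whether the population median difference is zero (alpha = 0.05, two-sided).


Step 1: Drop any zero differences (none here) and take |d_i|.
|d| = [4, 7, 2, 6, 7, 7, 8, 6, 5]
Step 2: Midrank |d_i| (ties get averaged ranks).
ranks: |4|->2, |7|->7, |2|->1, |6|->4.5, |7|->7, |7|->7, |8|->9, |6|->4.5, |5|->3
Step 3: Attach original signs; sum ranks with positive sign and with negative sign.
W+ = 7 + 4.5 + 7 = 18.5
W- = 2 + 1 + 7 + 9 + 4.5 + 3 = 26.5
(Check: W+ + W- = 45 should equal n(n+1)/2 = 45.)
Step 4: Test statistic W = min(W+, W-) = 18.5.
Step 5: Ties in |d|, so use the tie-corrected normal approximation.
        E[W] = n(n+1)/4 = 9*10/4 = 22.5.
        Tie groups: |d|=6 (t=2), |d|=7 (t=3); sum(t^3 - t) = 30.
        Var[W] = n(n+1)(2n+1)/24 - sum(t^3-t)/48 = 1710/24 - 30/48 = 70.625.
        z = (W - E[W]) / sqrt(Var[W]) = (18.5 - 22.5) / 8.4039 = -0.4760.
        Two-sided p = 2*Phi(z) = 0.634095.
Step 6: alpha = 0.05. fail to reject H0.

W+ = 18.5, W- = 26.5, W = min = 18.5, p = 0.634095, fail to reject H0.


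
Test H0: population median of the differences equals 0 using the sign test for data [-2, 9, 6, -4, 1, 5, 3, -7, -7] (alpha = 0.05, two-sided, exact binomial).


Step 1: Discard zero differences. Original n = 9; n_eff = number of nonzero differences = 9.
Nonzero differences (with sign): -2, +9, +6, -4, +1, +5, +3, -7, -7
Step 2: Count signs: positive = 5, negative = 4.
Step 3: Under H0: P(positive) = 0.5, so the number of positives S ~ Bin(9, 0.5).
Step 4: Two-sided exact p-value = sum of Bin(9,0.5) probabilities at or below the observed probability = 1.000000.
Step 5: alpha = 0.05. fail to reject H0.

n_eff = 9, pos = 5, neg = 4, p = 1.000000, fail to reject H0.


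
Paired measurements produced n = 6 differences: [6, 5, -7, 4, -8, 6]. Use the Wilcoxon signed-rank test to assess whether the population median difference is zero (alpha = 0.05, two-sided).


Step 1: Drop any zero differences (none here) and take |d_i|.
|d| = [6, 5, 7, 4, 8, 6]
Step 2: Midrank |d_i| (ties get averaged ranks).
ranks: |6|->3.5, |5|->2, |7|->5, |4|->1, |8|->6, |6|->3.5
Step 3: Attach original signs; sum ranks with positive sign and with negative sign.
W+ = 3.5 + 2 + 1 + 3.5 = 10
W- = 5 + 6 = 11
(Check: W+ + W- = 21 should equal n(n+1)/2 = 21.)
Step 4: Test statistic W = min(W+, W-) = 10.
Step 5: Ties in |d|, so use the tie-corrected normal approximation.
        E[W] = n(n+1)/4 = 6*7/4 = 10.5.
        Tie groups: |d|=6 (t=2); sum(t^3 - t) = 6.
        Var[W] = n(n+1)(2n+1)/24 - sum(t^3-t)/48 = 546/24 - 6/48 = 22.625.
        z = (W - E[W]) / sqrt(Var[W]) = (10 - 10.5) / 4.7566 = -0.1051.
        Two-sided p = 2*Phi(z) = 0.916282.
Step 6: alpha = 0.05. fail to reject H0.

W+ = 10, W- = 11, W = min = 10, p = 0.916282, fail to reject H0.


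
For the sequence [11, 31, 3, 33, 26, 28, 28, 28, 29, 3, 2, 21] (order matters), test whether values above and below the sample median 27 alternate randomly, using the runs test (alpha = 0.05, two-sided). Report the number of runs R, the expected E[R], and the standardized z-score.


Step 1: Compute median = 27; label A = above, B = below.
Labels in order: BABABAAAABBB  (n_A = 6, n_B = 6)
Step 2: Count runs R = 7.
Step 3: Under H0 (random ordering), E[R] = 2*n_A*n_B/(n_A+n_B) + 1 = 2*6*6/12 + 1 = 7.0000.
        Var[R] = 2*n_A*n_B*(2*n_A*n_B - n_A - n_B) / ((n_A+n_B)^2 * (n_A+n_B-1)) = 4320/1584 = 2.7273.
        SD[R] = 1.6514.
Step 4: R = E[R], so z = 0 with no continuity correction.
Step 5: Two-sided p-value via normal approximation = 2*(1 - Phi(|z|)) = 1.000000.
Step 6: alpha = 0.05. fail to reject H0.

R = 7, z = 0.0000, p = 1.000000, fail to reject H0.


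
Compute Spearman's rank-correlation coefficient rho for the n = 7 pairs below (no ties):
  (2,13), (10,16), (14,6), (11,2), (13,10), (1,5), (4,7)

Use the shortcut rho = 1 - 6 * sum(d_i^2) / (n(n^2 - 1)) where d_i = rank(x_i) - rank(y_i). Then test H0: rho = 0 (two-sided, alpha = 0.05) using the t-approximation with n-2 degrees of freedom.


Step 1: Rank x and y separately (midranks; no ties here).
rank(x): 2->2, 10->4, 14->7, 11->5, 13->6, 1->1, 4->3
rank(y): 13->6, 16->7, 6->3, 2->1, 10->5, 5->2, 7->4
Step 2: d_i = R_x(i) - R_y(i); compute d_i^2.
  (2-6)^2=16, (4-7)^2=9, (7-3)^2=16, (5-1)^2=16, (6-5)^2=1, (1-2)^2=1, (3-4)^2=1
sum(d^2) = 60.
Step 3: rho = 1 - 6*60 / (7*(7^2 - 1)) = 1 - 360/336 = -0.071429.
Step 4: Under H0, t = rho * sqrt((n-2)/(1-rho^2)) = -0.1601 ~ t(5).
Step 5: Two-sided p-value from the t-distribution with 5 df = 0.879048.
Step 6: alpha = 0.05. fail to reject H0.

rho = -0.0714, p = 0.879048, fail to reject H0 at alpha = 0.05.


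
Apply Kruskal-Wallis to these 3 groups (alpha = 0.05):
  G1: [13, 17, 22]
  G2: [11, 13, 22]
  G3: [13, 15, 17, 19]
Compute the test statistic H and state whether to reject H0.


Step 1: Combine all N = 10 observations and assign midranks.
sorted (value, group, rank): (11,G2,1), (13,G1,3), (13,G2,3), (13,G3,3), (15,G3,5), (17,G1,6.5), (17,G3,6.5), (19,G3,8), (22,G1,9.5), (22,G2,9.5)
Step 2: Sum ranks within each group.
R_1 = 19 (n_1 = 3)
R_2 = 13.5 (n_2 = 3)
R_3 = 22.5 (n_3 = 4)
Step 3: H = 12/(N(N+1)) * sum(R_i^2/n_i) - 3(N+1)
     = 12/(10*11) * (19^2/3 + 13.5^2/3 + 22.5^2/4) - 3*11
     = 0.109091 * 307.646 - 33
     = 0.561364.
Step 4: Ties present; correction factor C = 1 - 36/(10^3 - 10) = 0.963636. Corrected H = 0.561364 / 0.963636 = 0.582547.
Step 5: Under H0, H ~ chi^2(2); p-value = 0.747311.
Step 6: alpha = 0.05. fail to reject H0.

H = 0.5825, df = 2, p = 0.747311, fail to reject H0.


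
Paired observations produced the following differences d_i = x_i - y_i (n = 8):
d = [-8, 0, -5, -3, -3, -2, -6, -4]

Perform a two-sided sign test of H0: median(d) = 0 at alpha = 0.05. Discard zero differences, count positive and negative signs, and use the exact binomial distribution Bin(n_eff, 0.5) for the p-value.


Step 1: Discard zero differences. Original n = 8; n_eff = number of nonzero differences = 7.
Nonzero differences (with sign): -8, -5, -3, -3, -2, -6, -4
Step 2: Count signs: positive = 0, negative = 7.
Step 3: Under H0: P(positive) = 0.5, so the number of positives S ~ Bin(7, 0.5).
Step 4: Two-sided exact p-value = sum of Bin(7,0.5) probabilities at or below the observed probability = 0.015625.
Step 5: alpha = 0.05. reject H0.

n_eff = 7, pos = 0, neg = 7, p = 0.015625, reject H0.


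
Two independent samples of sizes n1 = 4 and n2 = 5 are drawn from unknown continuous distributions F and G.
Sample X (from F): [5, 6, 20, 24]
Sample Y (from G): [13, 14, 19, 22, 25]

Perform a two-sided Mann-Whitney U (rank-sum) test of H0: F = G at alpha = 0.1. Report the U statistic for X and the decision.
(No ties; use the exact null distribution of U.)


Step 1: Combine and sort all 9 observations; assign midranks.
sorted (value, group): (5,X), (6,X), (13,Y), (14,Y), (19,Y), (20,X), (22,Y), (24,X), (25,Y)
ranks: 5->1, 6->2, 13->3, 14->4, 19->5, 20->6, 22->7, 24->8, 25->9
Step 2: Rank sum for X: R1 = 1 + 2 + 6 + 8 = 17.
Step 3: U_X = R1 - n1(n1+1)/2 = 17 - 4*5/2 = 17 - 10 = 7.
       U_Y = n1*n2 - U_X = 20 - 7 = 13.
Step 4: No ties, so the exact null distribution of U (based on enumerating the C(9,4) = 126 equally likely rank assignments) gives the two-sided p-value.
Step 5: p-value = 0.555556; compare to alpha = 0.1. fail to reject H0.

U_X = 7, p = 0.555556, fail to reject H0 at alpha = 0.1.


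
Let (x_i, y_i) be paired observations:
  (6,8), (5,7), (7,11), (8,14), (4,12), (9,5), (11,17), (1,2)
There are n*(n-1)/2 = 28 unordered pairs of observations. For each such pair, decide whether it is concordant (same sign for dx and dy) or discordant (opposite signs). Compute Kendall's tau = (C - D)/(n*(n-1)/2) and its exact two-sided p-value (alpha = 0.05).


Step 1: Enumerate the 28 unordered pairs (i,j) with i<j and classify each by sign(x_j-x_i) * sign(y_j-y_i).
  (1,2):dx=-1,dy=-1->C; (1,3):dx=+1,dy=+3->C; (1,4):dx=+2,dy=+6->C; (1,5):dx=-2,dy=+4->D
  (1,6):dx=+3,dy=-3->D; (1,7):dx=+5,dy=+9->C; (1,8):dx=-5,dy=-6->C; (2,3):dx=+2,dy=+4->C
  (2,4):dx=+3,dy=+7->C; (2,5):dx=-1,dy=+5->D; (2,6):dx=+4,dy=-2->D; (2,7):dx=+6,dy=+10->C
  (2,8):dx=-4,dy=-5->C; (3,4):dx=+1,dy=+3->C; (3,5):dx=-3,dy=+1->D; (3,6):dx=+2,dy=-6->D
  (3,7):dx=+4,dy=+6->C; (3,8):dx=-6,dy=-9->C; (4,5):dx=-4,dy=-2->C; (4,6):dx=+1,dy=-9->D
  (4,7):dx=+3,dy=+3->C; (4,8):dx=-7,dy=-12->C; (5,6):dx=+5,dy=-7->D; (5,7):dx=+7,dy=+5->C
  (5,8):dx=-3,dy=-10->C; (6,7):dx=+2,dy=+12->C; (6,8):dx=-8,dy=-3->C; (7,8):dx=-10,dy=-15->C
Step 2: C = 20, D = 8, total pairs = 28.
Step 3: tau = (C - D)/(n(n-1)/2) = (20 - 8)/28 = 0.428571.
Step 4: Exact two-sided p-value (enumerate n! = 40320 permutations of y under H0): p = 0.178869.
Step 5: alpha = 0.05. fail to reject H0.

tau_b = 0.4286 (C=20, D=8), p = 0.178869, fail to reject H0.


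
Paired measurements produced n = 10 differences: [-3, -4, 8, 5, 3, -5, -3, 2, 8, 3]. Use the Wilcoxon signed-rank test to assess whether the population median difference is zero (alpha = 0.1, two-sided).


Step 1: Drop any zero differences (none here) and take |d_i|.
|d| = [3, 4, 8, 5, 3, 5, 3, 2, 8, 3]
Step 2: Midrank |d_i| (ties get averaged ranks).
ranks: |3|->3.5, |4|->6, |8|->9.5, |5|->7.5, |3|->3.5, |5|->7.5, |3|->3.5, |2|->1, |8|->9.5, |3|->3.5
Step 3: Attach original signs; sum ranks with positive sign and with negative sign.
W+ = 9.5 + 7.5 + 3.5 + 1 + 9.5 + 3.5 = 34.5
W- = 3.5 + 6 + 7.5 + 3.5 = 20.5
(Check: W+ + W- = 55 should equal n(n+1)/2 = 55.)
Step 4: Test statistic W = min(W+, W-) = 20.5.
Step 5: Ties in |d|, so use the tie-corrected normal approximation.
        E[W] = n(n+1)/4 = 10*11/4 = 27.5.
        Tie groups: |d|=3 (t=4), |d|=5 (t=2), |d|=8 (t=2); sum(t^3 - t) = 72.
        Var[W] = n(n+1)(2n+1)/24 - sum(t^3-t)/48 = 2310/24 - 72/48 = 94.75.
        z = (W - E[W]) / sqrt(Var[W]) = (20.5 - 27.5) / 9.7340 = -0.7191.
        Two-sided p = 2*Phi(z) = 0.472060.
Step 6: alpha = 0.1. fail to reject H0.

W+ = 34.5, W- = 20.5, W = min = 20.5, p = 0.472060, fail to reject H0.


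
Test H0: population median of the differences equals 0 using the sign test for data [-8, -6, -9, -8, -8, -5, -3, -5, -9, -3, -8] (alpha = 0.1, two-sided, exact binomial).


Step 1: Discard zero differences. Original n = 11; n_eff = number of nonzero differences = 11.
Nonzero differences (with sign): -8, -6, -9, -8, -8, -5, -3, -5, -9, -3, -8
Step 2: Count signs: positive = 0, negative = 11.
Step 3: Under H0: P(positive) = 0.5, so the number of positives S ~ Bin(11, 0.5).
Step 4: Two-sided exact p-value = sum of Bin(11,0.5) probabilities at or below the observed probability = 0.000977.
Step 5: alpha = 0.1. reject H0.

n_eff = 11, pos = 0, neg = 11, p = 0.000977, reject H0.


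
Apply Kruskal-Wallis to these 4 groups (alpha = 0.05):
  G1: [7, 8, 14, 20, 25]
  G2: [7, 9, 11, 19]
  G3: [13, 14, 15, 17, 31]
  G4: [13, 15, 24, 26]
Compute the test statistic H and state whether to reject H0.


Step 1: Combine all N = 18 observations and assign midranks.
sorted (value, group, rank): (7,G1,1.5), (7,G2,1.5), (8,G1,3), (9,G2,4), (11,G2,5), (13,G3,6.5), (13,G4,6.5), (14,G1,8.5), (14,G3,8.5), (15,G3,10.5), (15,G4,10.5), (17,G3,12), (19,G2,13), (20,G1,14), (24,G4,15), (25,G1,16), (26,G4,17), (31,G3,18)
Step 2: Sum ranks within each group.
R_1 = 43 (n_1 = 5)
R_2 = 23.5 (n_2 = 4)
R_3 = 55.5 (n_3 = 5)
R_4 = 49 (n_4 = 4)
Step 3: H = 12/(N(N+1)) * sum(R_i^2/n_i) - 3(N+1)
     = 12/(18*19) * (43^2/5 + 23.5^2/4 + 55.5^2/5 + 49^2/4) - 3*19
     = 0.035088 * 1724.16 - 57
     = 3.496930.
Step 4: Ties present; correction factor C = 1 - 24/(18^3 - 18) = 0.995872. Corrected H = 3.496930 / 0.995872 = 3.511425.
Step 5: Under H0, H ~ chi^2(3); p-value = 0.319283.
Step 6: alpha = 0.05. fail to reject H0.

H = 3.5114, df = 3, p = 0.319283, fail to reject H0.


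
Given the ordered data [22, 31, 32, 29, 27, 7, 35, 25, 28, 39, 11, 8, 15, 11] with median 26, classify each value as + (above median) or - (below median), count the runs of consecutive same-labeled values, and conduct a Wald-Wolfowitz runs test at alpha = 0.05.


Step 1: Compute median = 26; label A = above, B = below.
Labels in order: BAAAABABAABBBB  (n_A = 7, n_B = 7)
Step 2: Count runs R = 7.
Step 3: Under H0 (random ordering), E[R] = 2*n_A*n_B/(n_A+n_B) + 1 = 2*7*7/14 + 1 = 8.0000.
        Var[R] = 2*n_A*n_B*(2*n_A*n_B - n_A - n_B) / ((n_A+n_B)^2 * (n_A+n_B-1)) = 8232/2548 = 3.2308.
        SD[R] = 1.7974.
Step 4: Continuity-corrected z = (R + 0.5 - E[R]) / SD[R] = (7 + 0.5 - 8.0000) / 1.7974 = -0.2782.
Step 5: Two-sided p-value via normal approximation = 2*(1 - Phi(|z|)) = 0.780879.
Step 6: alpha = 0.05. fail to reject H0.

R = 7, z = -0.2782, p = 0.780879, fail to reject H0.


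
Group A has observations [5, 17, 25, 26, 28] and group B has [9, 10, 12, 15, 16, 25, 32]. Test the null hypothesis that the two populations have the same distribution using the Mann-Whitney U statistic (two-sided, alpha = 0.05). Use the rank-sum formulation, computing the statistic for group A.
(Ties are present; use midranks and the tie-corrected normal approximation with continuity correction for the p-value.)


Step 1: Combine and sort all 12 observations; assign midranks.
sorted (value, group): (5,X), (9,Y), (10,Y), (12,Y), (15,Y), (16,Y), (17,X), (25,X), (25,Y), (26,X), (28,X), (32,Y)
ranks: 5->1, 9->2, 10->3, 12->4, 15->5, 16->6, 17->7, 25->8.5, 25->8.5, 26->10, 28->11, 32->12
Step 2: Rank sum for X: R1 = 1 + 7 + 8.5 + 10 + 11 = 37.5.
Step 3: U_X = R1 - n1(n1+1)/2 = 37.5 - 5*6/2 = 37.5 - 15 = 22.5.
       U_Y = n1*n2 - U_X = 35 - 22.5 = 12.5.
Step 4: Ties are present, so use the tie-corrected normal approximation (with continuity correction) for the p-value.
Step 5: p-value = 0.464120; compare to alpha = 0.05. fail to reject H0.

U_X = 22.5, p = 0.464120, fail to reject H0 at alpha = 0.05.


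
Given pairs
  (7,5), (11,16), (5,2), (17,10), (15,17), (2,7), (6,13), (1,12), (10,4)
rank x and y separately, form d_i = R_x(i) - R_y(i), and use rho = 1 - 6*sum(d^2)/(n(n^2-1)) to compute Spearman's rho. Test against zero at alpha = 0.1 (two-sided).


Step 1: Rank x and y separately (midranks; no ties here).
rank(x): 7->5, 11->7, 5->3, 17->9, 15->8, 2->2, 6->4, 1->1, 10->6
rank(y): 5->3, 16->8, 2->1, 10->5, 17->9, 7->4, 13->7, 12->6, 4->2
Step 2: d_i = R_x(i) - R_y(i); compute d_i^2.
  (5-3)^2=4, (7-8)^2=1, (3-1)^2=4, (9-5)^2=16, (8-9)^2=1, (2-4)^2=4, (4-7)^2=9, (1-6)^2=25, (6-2)^2=16
sum(d^2) = 80.
Step 3: rho = 1 - 6*80 / (9*(9^2 - 1)) = 1 - 480/720 = 0.333333.
Step 4: Under H0, t = rho * sqrt((n-2)/(1-rho^2)) = 0.9354 ~ t(7).
Step 5: Two-sided p-value from the t-distribution with 7 df = 0.380713.
Step 6: alpha = 0.1. fail to reject H0.

rho = 0.3333, p = 0.380713, fail to reject H0 at alpha = 0.1.


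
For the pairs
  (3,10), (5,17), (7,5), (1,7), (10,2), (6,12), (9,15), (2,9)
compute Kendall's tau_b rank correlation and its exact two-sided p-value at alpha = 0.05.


Step 1: Enumerate the 28 unordered pairs (i,j) with i<j and classify each by sign(x_j-x_i) * sign(y_j-y_i).
  (1,2):dx=+2,dy=+7->C; (1,3):dx=+4,dy=-5->D; (1,4):dx=-2,dy=-3->C; (1,5):dx=+7,dy=-8->D
  (1,6):dx=+3,dy=+2->C; (1,7):dx=+6,dy=+5->C; (1,8):dx=-1,dy=-1->C; (2,3):dx=+2,dy=-12->D
  (2,4):dx=-4,dy=-10->C; (2,5):dx=+5,dy=-15->D; (2,6):dx=+1,dy=-5->D; (2,7):dx=+4,dy=-2->D
  (2,8):dx=-3,dy=-8->C; (3,4):dx=-6,dy=+2->D; (3,5):dx=+3,dy=-3->D; (3,6):dx=-1,dy=+7->D
  (3,7):dx=+2,dy=+10->C; (3,8):dx=-5,dy=+4->D; (4,5):dx=+9,dy=-5->D; (4,6):dx=+5,dy=+5->C
  (4,7):dx=+8,dy=+8->C; (4,8):dx=+1,dy=+2->C; (5,6):dx=-4,dy=+10->D; (5,7):dx=-1,dy=+13->D
  (5,8):dx=-8,dy=+7->D; (6,7):dx=+3,dy=+3->C; (6,8):dx=-4,dy=-3->C; (7,8):dx=-7,dy=-6->C
Step 2: C = 14, D = 14, total pairs = 28.
Step 3: tau = (C - D)/(n(n-1)/2) = (14 - 14)/28 = 0.000000.
Step 4: Exact two-sided p-value (enumerate n! = 40320 permutations of y under H0): p = 1.000000.
Step 5: alpha = 0.05. fail to reject H0.

tau_b = 0.0000 (C=14, D=14), p = 1.000000, fail to reject H0.


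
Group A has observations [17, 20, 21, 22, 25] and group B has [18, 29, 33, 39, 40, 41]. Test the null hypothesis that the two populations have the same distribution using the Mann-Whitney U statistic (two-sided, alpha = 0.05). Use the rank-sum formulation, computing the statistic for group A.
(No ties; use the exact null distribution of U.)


Step 1: Combine and sort all 11 observations; assign midranks.
sorted (value, group): (17,X), (18,Y), (20,X), (21,X), (22,X), (25,X), (29,Y), (33,Y), (39,Y), (40,Y), (41,Y)
ranks: 17->1, 18->2, 20->3, 21->4, 22->5, 25->6, 29->7, 33->8, 39->9, 40->10, 41->11
Step 2: Rank sum for X: R1 = 1 + 3 + 4 + 5 + 6 = 19.
Step 3: U_X = R1 - n1(n1+1)/2 = 19 - 5*6/2 = 19 - 15 = 4.
       U_Y = n1*n2 - U_X = 30 - 4 = 26.
Step 4: No ties, so the exact null distribution of U (based on enumerating the C(11,5) = 462 equally likely rank assignments) gives the two-sided p-value.
Step 5: p-value = 0.051948; compare to alpha = 0.05. fail to reject H0.

U_X = 4, p = 0.051948, fail to reject H0 at alpha = 0.05.


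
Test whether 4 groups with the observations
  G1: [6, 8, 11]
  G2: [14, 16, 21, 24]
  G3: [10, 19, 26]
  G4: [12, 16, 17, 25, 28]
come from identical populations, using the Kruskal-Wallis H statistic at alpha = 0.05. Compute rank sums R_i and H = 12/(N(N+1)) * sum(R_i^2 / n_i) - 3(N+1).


Step 1: Combine all N = 15 observations and assign midranks.
sorted (value, group, rank): (6,G1,1), (8,G1,2), (10,G3,3), (11,G1,4), (12,G4,5), (14,G2,6), (16,G2,7.5), (16,G4,7.5), (17,G4,9), (19,G3,10), (21,G2,11), (24,G2,12), (25,G4,13), (26,G3,14), (28,G4,15)
Step 2: Sum ranks within each group.
R_1 = 7 (n_1 = 3)
R_2 = 36.5 (n_2 = 4)
R_3 = 27 (n_3 = 3)
R_4 = 49.5 (n_4 = 5)
Step 3: H = 12/(N(N+1)) * sum(R_i^2/n_i) - 3(N+1)
     = 12/(15*16) * (7^2/3 + 36.5^2/4 + 27^2/3 + 49.5^2/5) - 3*16
     = 0.050000 * 1082.45 - 48
     = 6.122292.
Step 4: Ties present; correction factor C = 1 - 6/(15^3 - 15) = 0.998214. Corrected H = 6.122292 / 0.998214 = 6.133244.
Step 5: Under H0, H ~ chi^2(3); p-value = 0.105305.
Step 6: alpha = 0.05. fail to reject H0.

H = 6.1332, df = 3, p = 0.105305, fail to reject H0.


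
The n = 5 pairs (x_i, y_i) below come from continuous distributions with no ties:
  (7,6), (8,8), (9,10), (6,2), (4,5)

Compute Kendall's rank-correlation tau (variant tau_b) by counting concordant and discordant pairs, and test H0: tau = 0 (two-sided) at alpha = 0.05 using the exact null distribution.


Step 1: Enumerate the 10 unordered pairs (i,j) with i<j and classify each by sign(x_j-x_i) * sign(y_j-y_i).
  (1,2):dx=+1,dy=+2->C; (1,3):dx=+2,dy=+4->C; (1,4):dx=-1,dy=-4->C; (1,5):dx=-3,dy=-1->C
  (2,3):dx=+1,dy=+2->C; (2,4):dx=-2,dy=-6->C; (2,5):dx=-4,dy=-3->C; (3,4):dx=-3,dy=-8->C
  (3,5):dx=-5,dy=-5->C; (4,5):dx=-2,dy=+3->D
Step 2: C = 9, D = 1, total pairs = 10.
Step 3: tau = (C - D)/(n(n-1)/2) = (9 - 1)/10 = 0.800000.
Step 4: Exact two-sided p-value (enumerate n! = 120 permutations of y under H0): p = 0.083333.
Step 5: alpha = 0.05. fail to reject H0.

tau_b = 0.8000 (C=9, D=1), p = 0.083333, fail to reject H0.


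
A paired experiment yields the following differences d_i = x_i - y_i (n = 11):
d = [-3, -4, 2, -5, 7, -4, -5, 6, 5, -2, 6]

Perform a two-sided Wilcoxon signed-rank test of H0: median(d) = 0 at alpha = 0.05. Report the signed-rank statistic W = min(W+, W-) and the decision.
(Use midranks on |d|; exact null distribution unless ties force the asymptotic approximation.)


Step 1: Drop any zero differences (none here) and take |d_i|.
|d| = [3, 4, 2, 5, 7, 4, 5, 6, 5, 2, 6]
Step 2: Midrank |d_i| (ties get averaged ranks).
ranks: |3|->3, |4|->4.5, |2|->1.5, |5|->7, |7|->11, |4|->4.5, |5|->7, |6|->9.5, |5|->7, |2|->1.5, |6|->9.5
Step 3: Attach original signs; sum ranks with positive sign and with negative sign.
W+ = 1.5 + 11 + 9.5 + 7 + 9.5 = 38.5
W- = 3 + 4.5 + 7 + 4.5 + 7 + 1.5 = 27.5
(Check: W+ + W- = 66 should equal n(n+1)/2 = 66.)
Step 4: Test statistic W = min(W+, W-) = 27.5.
Step 5: Ties in |d|, so use the tie-corrected normal approximation.
        E[W] = n(n+1)/4 = 11*12/4 = 33.
        Tie groups: |d|=2 (t=2), |d|=4 (t=2), |d|=5 (t=3), |d|=6 (t=2); sum(t^3 - t) = 42.
        Var[W] = n(n+1)(2n+1)/24 - sum(t^3-t)/48 = 3036/24 - 42/48 = 125.625.
        z = (W - E[W]) / sqrt(Var[W]) = (27.5 - 33) / 11.2083 = -0.4907.
        Two-sided p = 2*Phi(z) = 0.623632.
Step 6: alpha = 0.05. fail to reject H0.

W+ = 38.5, W- = 27.5, W = min = 27.5, p = 0.623632, fail to reject H0.


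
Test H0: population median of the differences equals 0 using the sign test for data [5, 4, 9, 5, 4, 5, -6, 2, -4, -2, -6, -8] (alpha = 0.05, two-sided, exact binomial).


Step 1: Discard zero differences. Original n = 12; n_eff = number of nonzero differences = 12.
Nonzero differences (with sign): +5, +4, +9, +5, +4, +5, -6, +2, -4, -2, -6, -8
Step 2: Count signs: positive = 7, negative = 5.
Step 3: Under H0: P(positive) = 0.5, so the number of positives S ~ Bin(12, 0.5).
Step 4: Two-sided exact p-value = sum of Bin(12,0.5) probabilities at or below the observed probability = 0.774414.
Step 5: alpha = 0.05. fail to reject H0.

n_eff = 12, pos = 7, neg = 5, p = 0.774414, fail to reject H0.


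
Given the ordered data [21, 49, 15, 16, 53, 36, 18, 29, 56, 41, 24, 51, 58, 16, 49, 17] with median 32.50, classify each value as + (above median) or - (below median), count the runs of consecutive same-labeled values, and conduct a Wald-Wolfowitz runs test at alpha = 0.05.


Step 1: Compute median = 32.50; label A = above, B = below.
Labels in order: BABBAABBAABAABAB  (n_A = 8, n_B = 8)
Step 2: Count runs R = 11.
Step 3: Under H0 (random ordering), E[R] = 2*n_A*n_B/(n_A+n_B) + 1 = 2*8*8/16 + 1 = 9.0000.
        Var[R] = 2*n_A*n_B*(2*n_A*n_B - n_A - n_B) / ((n_A+n_B)^2 * (n_A+n_B-1)) = 14336/3840 = 3.7333.
        SD[R] = 1.9322.
Step 4: Continuity-corrected z = (R - 0.5 - E[R]) / SD[R] = (11 - 0.5 - 9.0000) / 1.9322 = 0.7763.
Step 5: Two-sided p-value via normal approximation = 2*(1 - Phi(|z|)) = 0.437558.
Step 6: alpha = 0.05. fail to reject H0.

R = 11, z = 0.7763, p = 0.437558, fail to reject H0.


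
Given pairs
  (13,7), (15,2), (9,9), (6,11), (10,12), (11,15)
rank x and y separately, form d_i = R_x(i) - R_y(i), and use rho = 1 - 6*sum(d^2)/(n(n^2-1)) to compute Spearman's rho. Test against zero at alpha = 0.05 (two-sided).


Step 1: Rank x and y separately (midranks; no ties here).
rank(x): 13->5, 15->6, 9->2, 6->1, 10->3, 11->4
rank(y): 7->2, 2->1, 9->3, 11->4, 12->5, 15->6
Step 2: d_i = R_x(i) - R_y(i); compute d_i^2.
  (5-2)^2=9, (6-1)^2=25, (2-3)^2=1, (1-4)^2=9, (3-5)^2=4, (4-6)^2=4
sum(d^2) = 52.
Step 3: rho = 1 - 6*52 / (6*(6^2 - 1)) = 1 - 312/210 = -0.485714.
Step 4: Under H0, t = rho * sqrt((n-2)/(1-rho^2)) = -1.1113 ~ t(4).
Step 5: Two-sided p-value from the t-distribution with 4 df = 0.328723.
Step 6: alpha = 0.05. fail to reject H0.

rho = -0.4857, p = 0.328723, fail to reject H0 at alpha = 0.05.


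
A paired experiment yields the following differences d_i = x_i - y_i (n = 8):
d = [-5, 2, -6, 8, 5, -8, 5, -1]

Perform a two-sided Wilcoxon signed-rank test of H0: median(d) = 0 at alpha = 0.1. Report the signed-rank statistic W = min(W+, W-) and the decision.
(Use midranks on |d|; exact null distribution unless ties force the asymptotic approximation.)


Step 1: Drop any zero differences (none here) and take |d_i|.
|d| = [5, 2, 6, 8, 5, 8, 5, 1]
Step 2: Midrank |d_i| (ties get averaged ranks).
ranks: |5|->4, |2|->2, |6|->6, |8|->7.5, |5|->4, |8|->7.5, |5|->4, |1|->1
Step 3: Attach original signs; sum ranks with positive sign and with negative sign.
W+ = 2 + 7.5 + 4 + 4 = 17.5
W- = 4 + 6 + 7.5 + 1 = 18.5
(Check: W+ + W- = 36 should equal n(n+1)/2 = 36.)
Step 4: Test statistic W = min(W+, W-) = 17.5.
Step 5: Ties in |d|, so use the tie-corrected normal approximation.
        E[W] = n(n+1)/4 = 8*9/4 = 18.
        Tie groups: |d|=5 (t=3), |d|=8 (t=2); sum(t^3 - t) = 30.
        Var[W] = n(n+1)(2n+1)/24 - sum(t^3-t)/48 = 1224/24 - 30/48 = 50.375.
        z = (W - E[W]) / sqrt(Var[W]) = (17.5 - 18) / 7.0975 = -0.0704.
        Two-sided p = 2*Phi(z) = 0.943838.
Step 6: alpha = 0.1. fail to reject H0.

W+ = 17.5, W- = 18.5, W = min = 17.5, p = 0.943838, fail to reject H0.


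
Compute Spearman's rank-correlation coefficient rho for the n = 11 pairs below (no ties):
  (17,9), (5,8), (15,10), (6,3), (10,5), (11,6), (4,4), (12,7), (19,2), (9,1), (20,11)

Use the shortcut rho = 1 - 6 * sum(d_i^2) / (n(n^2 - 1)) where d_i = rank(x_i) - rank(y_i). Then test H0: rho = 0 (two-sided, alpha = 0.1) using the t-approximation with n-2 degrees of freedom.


Step 1: Rank x and y separately (midranks; no ties here).
rank(x): 17->9, 5->2, 15->8, 6->3, 10->5, 11->6, 4->1, 12->7, 19->10, 9->4, 20->11
rank(y): 9->9, 8->8, 10->10, 3->3, 5->5, 6->6, 4->4, 7->7, 2->2, 1->1, 11->11
Step 2: d_i = R_x(i) - R_y(i); compute d_i^2.
  (9-9)^2=0, (2-8)^2=36, (8-10)^2=4, (3-3)^2=0, (5-5)^2=0, (6-6)^2=0, (1-4)^2=9, (7-7)^2=0, (10-2)^2=64, (4-1)^2=9, (11-11)^2=0
sum(d^2) = 122.
Step 3: rho = 1 - 6*122 / (11*(11^2 - 1)) = 1 - 732/1320 = 0.445455.
Step 4: Under H0, t = rho * sqrt((n-2)/(1-rho^2)) = 1.4926 ~ t(9).
Step 5: Two-sided p-value from the t-distribution with 9 df = 0.169733.
Step 6: alpha = 0.1. fail to reject H0.

rho = 0.4455, p = 0.169733, fail to reject H0 at alpha = 0.1.


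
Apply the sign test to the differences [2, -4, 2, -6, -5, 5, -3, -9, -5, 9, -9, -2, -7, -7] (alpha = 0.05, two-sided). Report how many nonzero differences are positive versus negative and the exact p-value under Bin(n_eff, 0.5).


Step 1: Discard zero differences. Original n = 14; n_eff = number of nonzero differences = 14.
Nonzero differences (with sign): +2, -4, +2, -6, -5, +5, -3, -9, -5, +9, -9, -2, -7, -7
Step 2: Count signs: positive = 4, negative = 10.
Step 3: Under H0: P(positive) = 0.5, so the number of positives S ~ Bin(14, 0.5).
Step 4: Two-sided exact p-value = sum of Bin(14,0.5) probabilities at or below the observed probability = 0.179565.
Step 5: alpha = 0.05. fail to reject H0.

n_eff = 14, pos = 4, neg = 10, p = 0.179565, fail to reject H0.


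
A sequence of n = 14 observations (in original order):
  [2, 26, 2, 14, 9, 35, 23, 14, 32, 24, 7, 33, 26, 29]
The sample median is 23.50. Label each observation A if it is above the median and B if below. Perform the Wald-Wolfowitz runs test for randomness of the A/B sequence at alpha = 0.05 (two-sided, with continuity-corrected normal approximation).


Step 1: Compute median = 23.50; label A = above, B = below.
Labels in order: BABBBABBAABAAA  (n_A = 7, n_B = 7)
Step 2: Count runs R = 8.
Step 3: Under H0 (random ordering), E[R] = 2*n_A*n_B/(n_A+n_B) + 1 = 2*7*7/14 + 1 = 8.0000.
        Var[R] = 2*n_A*n_B*(2*n_A*n_B - n_A - n_B) / ((n_A+n_B)^2 * (n_A+n_B-1)) = 8232/2548 = 3.2308.
        SD[R] = 1.7974.
Step 4: R = E[R], so z = 0 with no continuity correction.
Step 5: Two-sided p-value via normal approximation = 2*(1 - Phi(|z|)) = 1.000000.
Step 6: alpha = 0.05. fail to reject H0.

R = 8, z = 0.0000, p = 1.000000, fail to reject H0.
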